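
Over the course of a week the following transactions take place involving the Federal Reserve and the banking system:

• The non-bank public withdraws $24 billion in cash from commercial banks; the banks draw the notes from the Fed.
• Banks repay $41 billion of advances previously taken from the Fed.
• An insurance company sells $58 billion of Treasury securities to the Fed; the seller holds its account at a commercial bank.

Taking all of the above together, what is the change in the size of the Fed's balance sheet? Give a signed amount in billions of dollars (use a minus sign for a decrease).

+$17 billion

Currency withdrawal $24 billion: only the composition of liabilities changes → 0.
Discount-window repayment $41 billion: a Fed asset is shed → −$41B.
Asset purchase (from non-banks) $58 billion: a Fed asset is acquired → +$58B.
Net: 0 − 41 + 58 = +$17 billion.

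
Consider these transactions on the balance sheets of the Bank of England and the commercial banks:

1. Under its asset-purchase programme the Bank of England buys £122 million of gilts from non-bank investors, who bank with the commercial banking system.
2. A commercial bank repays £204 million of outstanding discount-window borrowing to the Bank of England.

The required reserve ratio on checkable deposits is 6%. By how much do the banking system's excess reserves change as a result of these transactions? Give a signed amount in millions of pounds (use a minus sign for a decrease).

Asset purchase (from non-banks) £122 million: reserves +£122M, deposits +£122M.
Discount-window repayment £204 million: reserves −£204M, deposits 0.
Totals: Δreserves = −£82M, Δdeposits = +£122M.
Δrequired reserves = 6% × +£122M = +£7.32M.
Δexcess reserves = Δreserves − Δrequired = −£82M − (+£7.32M) = -£89.32 million.

-£89.32 million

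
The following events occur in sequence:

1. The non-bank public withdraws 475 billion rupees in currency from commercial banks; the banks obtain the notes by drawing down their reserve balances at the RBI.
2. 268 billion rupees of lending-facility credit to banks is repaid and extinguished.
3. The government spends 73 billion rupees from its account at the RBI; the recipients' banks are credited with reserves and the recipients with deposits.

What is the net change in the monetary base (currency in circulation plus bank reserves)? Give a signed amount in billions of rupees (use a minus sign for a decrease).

-195 billion

Currency withdrawal 475 billion rupees: just a shift between currency and reserves — both are base money → 0.
Discount-window repayment 268 billion rupees: RBI balance sheet contracts → −268B.
Government spending 73 billion rupees: a non-base liability converts back to reserves → +73B.
Net: 0 − 268 + 73 = -195 billion.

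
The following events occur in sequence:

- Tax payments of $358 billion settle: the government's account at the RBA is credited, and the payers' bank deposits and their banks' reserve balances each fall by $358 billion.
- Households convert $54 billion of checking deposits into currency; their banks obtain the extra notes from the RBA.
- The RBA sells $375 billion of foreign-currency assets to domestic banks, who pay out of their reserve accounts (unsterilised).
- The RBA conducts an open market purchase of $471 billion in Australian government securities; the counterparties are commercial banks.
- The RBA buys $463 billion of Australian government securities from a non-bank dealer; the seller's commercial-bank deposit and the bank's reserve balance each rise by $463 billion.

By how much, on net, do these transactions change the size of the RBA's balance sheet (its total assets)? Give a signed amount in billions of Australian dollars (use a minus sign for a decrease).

RBA balance sheet:
  Assets:      Securities +$934B, Foreign assets −$375B
  Liabilities: Bank reserves +$147B, Currency in circulation +$54B, Government deposits +$358B
Change in total RBA assets = +$559 billion.

+$559 billion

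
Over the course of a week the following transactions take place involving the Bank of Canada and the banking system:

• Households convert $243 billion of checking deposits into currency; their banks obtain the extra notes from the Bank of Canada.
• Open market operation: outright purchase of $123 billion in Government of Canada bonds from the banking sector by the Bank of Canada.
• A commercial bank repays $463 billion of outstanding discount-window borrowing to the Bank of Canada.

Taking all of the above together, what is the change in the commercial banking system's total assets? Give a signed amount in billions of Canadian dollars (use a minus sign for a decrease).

-$706 billion

Currency withdrawal $243 billion: bank balance sheets shrink → −$243B.
OMO purchase (from banks) $123 billion: just an asset swap on bank balance sheets → 0.
Discount-window repayment $463 billion: bank balance sheets shrink → −$463B.
Net: −243 + 0 − 463 = -$706 billion.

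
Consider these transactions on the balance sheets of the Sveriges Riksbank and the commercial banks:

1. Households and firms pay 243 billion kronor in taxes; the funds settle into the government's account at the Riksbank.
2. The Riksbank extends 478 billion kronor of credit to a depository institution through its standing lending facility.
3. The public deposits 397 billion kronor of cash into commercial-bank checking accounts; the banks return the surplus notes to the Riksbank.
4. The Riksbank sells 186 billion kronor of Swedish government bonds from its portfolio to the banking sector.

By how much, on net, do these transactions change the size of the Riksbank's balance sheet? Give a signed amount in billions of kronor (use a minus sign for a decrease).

+292 billion

Riksbank balance sheet:
  Assets:      Securities −186B, Loans to banks +478B
  Liabilities: Bank reserves +446B, Currency in circulation −397B, Government deposits +243B
Change in total Riksbank assets = +292 billion.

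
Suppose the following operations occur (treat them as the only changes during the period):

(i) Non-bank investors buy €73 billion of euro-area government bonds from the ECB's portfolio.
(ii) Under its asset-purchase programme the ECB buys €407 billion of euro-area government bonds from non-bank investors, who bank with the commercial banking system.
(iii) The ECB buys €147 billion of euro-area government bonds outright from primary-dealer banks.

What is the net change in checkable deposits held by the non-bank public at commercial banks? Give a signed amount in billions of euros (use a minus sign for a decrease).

Asset sale (to non-banks) €73 billion: non-bank counterparties' bank balances fall → −€73B.
Asset purchase (from non-banks) €407 billion: non-bank counterparties' bank balances rise → +€407B.
OMO purchase (from banks) €147 billion: the counterparty is a bank, so public deposits are unchanged → 0.
Net: −73 + 407 + 0 = +€334 billion.

+€334 billion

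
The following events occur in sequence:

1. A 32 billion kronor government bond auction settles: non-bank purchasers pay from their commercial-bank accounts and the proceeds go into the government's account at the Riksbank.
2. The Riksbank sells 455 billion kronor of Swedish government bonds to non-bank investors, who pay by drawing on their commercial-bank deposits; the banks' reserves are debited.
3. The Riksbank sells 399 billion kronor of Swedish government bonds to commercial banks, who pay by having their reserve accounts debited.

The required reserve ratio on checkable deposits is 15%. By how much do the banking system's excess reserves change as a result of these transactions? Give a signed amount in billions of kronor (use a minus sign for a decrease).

-812.95 billion

Government account inflow 32 billion kronor: reserves −32B, deposits −32B.
Asset sale (to non-banks) 455 billion kronor: reserves −455B, deposits −455B.
OMO sale (to banks) 399 billion kronor: reserves −399B, deposits 0.
Totals: Δreserves = −886B, Δdeposits = −487B.
Δrequired reserves = 15% × −487B = −73.05B.
Δexcess reserves = Δreserves − Δrequired = −886B − (−73.05B) = -812.95 billion.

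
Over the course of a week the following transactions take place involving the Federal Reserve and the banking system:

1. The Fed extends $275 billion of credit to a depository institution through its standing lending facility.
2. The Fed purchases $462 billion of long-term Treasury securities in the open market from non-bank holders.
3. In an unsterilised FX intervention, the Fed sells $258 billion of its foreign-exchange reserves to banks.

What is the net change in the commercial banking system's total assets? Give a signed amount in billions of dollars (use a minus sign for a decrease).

+$737 billion

Fed balance sheet:
  Assets:      Securities +$462B, Loans to banks +$275B, Foreign assets −$258B
  Liabilities: Bank reserves +$479B
Commercial banking system:
  Assets:      Reserves at CB +$479B, Foreign assets +$258B
  Liabilities: Checkable deposits +$462B, Borrowings from CB +$275B
Change in total bank assets = +$737 billion.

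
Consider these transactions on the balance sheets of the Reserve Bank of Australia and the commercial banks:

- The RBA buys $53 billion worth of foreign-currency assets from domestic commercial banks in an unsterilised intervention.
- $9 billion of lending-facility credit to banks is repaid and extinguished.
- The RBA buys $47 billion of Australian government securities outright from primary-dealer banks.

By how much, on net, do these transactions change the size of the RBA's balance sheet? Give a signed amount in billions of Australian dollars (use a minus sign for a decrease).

FX purchase $53 billion: an RBA asset is acquired → +$53B.
Discount-window repayment $9 billion: an RBA asset is shed → −$9B.
OMO purchase (from banks) $47 billion: an RBA asset is acquired → +$47B.
Net: 53 − 9 + 47 = +$91 billion.

+$91 billion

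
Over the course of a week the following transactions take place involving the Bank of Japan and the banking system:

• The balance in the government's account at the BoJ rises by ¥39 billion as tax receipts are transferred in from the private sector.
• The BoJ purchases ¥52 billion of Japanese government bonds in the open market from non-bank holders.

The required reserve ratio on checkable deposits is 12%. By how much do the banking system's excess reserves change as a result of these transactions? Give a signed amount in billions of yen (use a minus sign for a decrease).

Government account inflow ¥39 billion: reserves −¥39B, deposits −¥39B.
Asset purchase (from non-banks) ¥52 billion: reserves +¥52B, deposits +¥52B.
Totals: Δreserves = +¥13B, Δdeposits = +¥13B.
Δrequired reserves = 12% × +¥13B = +¥1.56B.
Δexcess reserves = Δreserves − Δrequired = +¥13B − (+¥1.56B) = +¥11.44 billion.

+¥11.44 billion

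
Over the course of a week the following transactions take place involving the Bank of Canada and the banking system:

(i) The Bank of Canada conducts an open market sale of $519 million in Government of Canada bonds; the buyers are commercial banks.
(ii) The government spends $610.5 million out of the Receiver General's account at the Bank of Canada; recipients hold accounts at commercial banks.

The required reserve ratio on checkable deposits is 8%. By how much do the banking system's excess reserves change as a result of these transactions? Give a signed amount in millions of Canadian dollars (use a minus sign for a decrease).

OMO sale (to banks) $519 million: reserves −$519M, deposits 0.
Government spending $610.5 million: reserves +$610.5M, deposits +$610.5M.
Totals: Δreserves = +$91.5M, Δdeposits = +$610.5M.
Δrequired reserves = 8% × +$610.5M = +$48.84M.
Δexcess reserves = Δreserves − Δrequired = +$91.5M − (+$48.84M) = +$42.66 million.

+$42.66 million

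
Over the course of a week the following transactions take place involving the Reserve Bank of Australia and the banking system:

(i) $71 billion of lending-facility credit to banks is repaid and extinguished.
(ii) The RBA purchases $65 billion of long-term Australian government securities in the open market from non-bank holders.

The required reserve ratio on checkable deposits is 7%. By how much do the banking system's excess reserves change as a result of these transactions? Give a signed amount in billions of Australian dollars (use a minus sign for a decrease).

-$10.55 billion

Discount-window repayment $71 billion: reserves −$71B, deposits 0.
Asset purchase (from non-banks) $65 billion: reserves +$65B, deposits +$65B.
Totals: Δreserves = −$6B, Δdeposits = +$65B.
Δrequired reserves = 7% × +$65B = +$4.55B.
Δexcess reserves = Δreserves − Δrequired = −$6B − (+$4.55B) = -$10.55 billion.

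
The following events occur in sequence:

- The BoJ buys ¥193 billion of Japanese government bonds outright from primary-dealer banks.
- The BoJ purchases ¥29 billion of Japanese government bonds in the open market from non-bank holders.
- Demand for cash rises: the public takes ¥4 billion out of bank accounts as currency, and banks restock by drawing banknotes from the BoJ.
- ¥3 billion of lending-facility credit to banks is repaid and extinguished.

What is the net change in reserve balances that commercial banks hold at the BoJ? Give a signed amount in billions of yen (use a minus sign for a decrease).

+¥215 billion

OMO purchase (from banks) ¥193 billion: the BoJ pays by crediting reserve accounts → +¥193B.
Asset purchase (from non-banks) ¥29 billion: the BoJ pays by crediting reserve accounts → +¥29B.
Currency withdrawal ¥4 billion: banks swap reserves for currency → −¥4B.
Discount-window repayment ¥3 billion: repayment is debited from reserves → −¥3B.
Net: 193 + 29 − 4 − 3 = +¥215 billion.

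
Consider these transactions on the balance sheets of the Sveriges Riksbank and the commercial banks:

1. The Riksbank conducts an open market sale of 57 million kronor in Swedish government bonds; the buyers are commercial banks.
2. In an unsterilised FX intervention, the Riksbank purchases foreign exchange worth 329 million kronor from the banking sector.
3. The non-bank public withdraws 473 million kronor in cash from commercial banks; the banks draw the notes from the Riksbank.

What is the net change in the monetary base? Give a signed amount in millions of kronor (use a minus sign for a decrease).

+272 million

OMO sale (to banks) 57 million kronor: Riksbank balance sheet contracts → −57M.
FX purchase 329 million kronor: Riksbank balance sheet expands → +329M.
Currency withdrawal 473 million kronor: just a shift between currency and reserves — both are base money → 0.
Net: −57 + 329 + 0 = +272 million.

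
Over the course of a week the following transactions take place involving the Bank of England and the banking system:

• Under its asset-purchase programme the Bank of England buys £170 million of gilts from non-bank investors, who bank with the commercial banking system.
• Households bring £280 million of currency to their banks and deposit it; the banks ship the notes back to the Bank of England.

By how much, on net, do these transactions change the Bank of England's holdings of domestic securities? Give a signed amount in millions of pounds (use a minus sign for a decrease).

Asset purchase (from non-banks) £170 million: securities added to the Bank of England's portfolio → +£170M.
Currency deposit £280 million: the Bank of England's securities portfolio is untouched → 0.
Net: 170 + 0 = +£170 million.

+£170 million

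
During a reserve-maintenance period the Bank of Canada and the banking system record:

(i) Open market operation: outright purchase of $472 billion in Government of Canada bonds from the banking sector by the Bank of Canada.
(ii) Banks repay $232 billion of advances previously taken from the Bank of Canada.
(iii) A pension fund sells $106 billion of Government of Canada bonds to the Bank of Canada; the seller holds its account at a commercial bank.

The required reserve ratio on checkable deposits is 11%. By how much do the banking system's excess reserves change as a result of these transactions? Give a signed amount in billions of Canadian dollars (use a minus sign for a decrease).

OMO purchase (from banks) $472 billion: reserves +$472B, deposits 0.
Discount-window repayment $232 billion: reserves −$232B, deposits 0.
Asset purchase (from non-banks) $106 billion: reserves +$106B, deposits +$106B.
Totals: Δreserves = +$346B, Δdeposits = +$106B.
Δrequired reserves = 11% × +$106B = +$11.66B.
Δexcess reserves = Δreserves − Δrequired = +$346B − (+$11.66B) = +$334.34 billion.

+$334.34 billion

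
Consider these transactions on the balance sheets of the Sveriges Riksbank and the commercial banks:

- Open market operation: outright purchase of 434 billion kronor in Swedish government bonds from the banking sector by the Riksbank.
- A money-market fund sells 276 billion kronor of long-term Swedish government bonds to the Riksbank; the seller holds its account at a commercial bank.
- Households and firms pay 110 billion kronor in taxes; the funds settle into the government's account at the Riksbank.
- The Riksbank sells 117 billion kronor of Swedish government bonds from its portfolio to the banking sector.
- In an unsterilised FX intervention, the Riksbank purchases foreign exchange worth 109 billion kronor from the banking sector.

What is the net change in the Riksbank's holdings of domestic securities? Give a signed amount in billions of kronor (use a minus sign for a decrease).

+593 billion

Riksbank balance sheet:
  Assets:      Securities +593B, Foreign assets +109B
  Liabilities: Bank reserves +592B, Government deposits +110B
Commercial banking system:
  Assets:      Reserves at CB +592B, Securities −317B, Foreign assets −109B
  Liabilities: Checkable deposits +166B
So the change in the Riksbank's holdings of domestic securities is +593 billion.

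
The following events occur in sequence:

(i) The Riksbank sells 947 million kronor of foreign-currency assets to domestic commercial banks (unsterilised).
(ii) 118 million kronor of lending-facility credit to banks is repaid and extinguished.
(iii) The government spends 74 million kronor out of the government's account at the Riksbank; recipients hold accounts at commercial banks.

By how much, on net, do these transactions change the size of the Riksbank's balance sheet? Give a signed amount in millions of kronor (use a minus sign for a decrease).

FX sale 947 million kronor: a Riksbank asset is shed → −947M.
Discount-window repayment 118 million kronor: a Riksbank asset is shed → −118M.
Government spending 74 million kronor: only the composition of liabilities changes → 0.
Net: −947 − 118 + 0 = -1065 million.

-1065 million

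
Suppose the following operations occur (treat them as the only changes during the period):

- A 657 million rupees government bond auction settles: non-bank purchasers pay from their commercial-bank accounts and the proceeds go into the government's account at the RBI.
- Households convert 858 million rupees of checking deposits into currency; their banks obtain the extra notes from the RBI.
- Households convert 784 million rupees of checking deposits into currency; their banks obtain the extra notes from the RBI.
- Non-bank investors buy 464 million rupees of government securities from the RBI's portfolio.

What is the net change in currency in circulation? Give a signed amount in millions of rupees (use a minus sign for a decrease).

+1642 million

RBI balance sheet:
  Assets:      Securities −464M
  Liabilities: Bank reserves −2763M, Currency in circulation +1642M, Government deposits +657M
So the change in currency in circulation is +1642 million.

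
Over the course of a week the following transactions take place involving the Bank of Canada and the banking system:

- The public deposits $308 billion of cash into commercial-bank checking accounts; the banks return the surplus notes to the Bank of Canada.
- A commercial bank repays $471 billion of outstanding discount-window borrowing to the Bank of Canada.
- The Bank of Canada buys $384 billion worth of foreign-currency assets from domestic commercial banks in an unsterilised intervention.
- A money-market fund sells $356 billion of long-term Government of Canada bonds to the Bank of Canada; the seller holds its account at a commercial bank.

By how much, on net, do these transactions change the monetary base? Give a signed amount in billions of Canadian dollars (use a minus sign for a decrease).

+$269 billion

Currency deposit $308 billion: just a shift between currency and reserves — both are base money → 0.
Discount-window repayment $471 billion: Bank of Canada balance sheet contracts → −$471B.
FX purchase $384 billion: Bank of Canada balance sheet expands → +$384B.
Asset purchase (from non-banks) $356 billion: Bank of Canada balance sheet expands → +$356B.
Net: 0 − 471 + 384 + 356 = +$269 billion.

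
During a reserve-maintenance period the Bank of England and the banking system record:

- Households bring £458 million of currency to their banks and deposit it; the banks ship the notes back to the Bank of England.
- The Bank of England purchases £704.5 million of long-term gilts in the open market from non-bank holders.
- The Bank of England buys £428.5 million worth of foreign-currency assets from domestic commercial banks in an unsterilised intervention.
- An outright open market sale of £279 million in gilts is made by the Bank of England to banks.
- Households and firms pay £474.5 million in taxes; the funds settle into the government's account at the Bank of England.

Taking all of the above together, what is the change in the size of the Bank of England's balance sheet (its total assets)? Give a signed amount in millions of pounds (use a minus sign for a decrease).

Currency deposit £458 million: only the composition of liabilities changes → 0.
Asset purchase (from non-banks) £704.5 million: a Bank of England asset is acquired → +£704.5M.
FX purchase £428.5 million: a Bank of England asset is acquired → +£428.5M.
OMO sale (to banks) £279 million: a Bank of England asset is shed → −£279M.
Government account inflow £474.5 million: only the composition of liabilities changes → 0.
Net: 0 + 704.5 + 428.5 − 279 + 0 = +£854 million.

+£854 million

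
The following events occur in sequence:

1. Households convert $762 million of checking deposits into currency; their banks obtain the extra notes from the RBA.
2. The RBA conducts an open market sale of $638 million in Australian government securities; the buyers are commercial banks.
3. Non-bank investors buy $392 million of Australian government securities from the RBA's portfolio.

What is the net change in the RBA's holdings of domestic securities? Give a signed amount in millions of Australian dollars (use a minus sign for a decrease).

-$1030 million

Currency withdrawal $762 million: the RBA's securities portfolio is untouched → 0.
OMO sale (to banks) $638 million: securities removed from the RBA's portfolio → −$638M.
Asset sale (to non-banks) $392 million: securities removed from the RBA's portfolio → −$392M.
Net: 0 − 638 − 392 = -$1030 million.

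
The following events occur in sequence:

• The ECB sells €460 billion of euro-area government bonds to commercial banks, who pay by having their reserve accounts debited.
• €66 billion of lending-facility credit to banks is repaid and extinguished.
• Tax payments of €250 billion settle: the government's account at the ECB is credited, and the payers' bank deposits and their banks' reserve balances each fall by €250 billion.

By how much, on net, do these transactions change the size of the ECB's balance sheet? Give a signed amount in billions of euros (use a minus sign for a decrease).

-€526 billion

OMO sale (to banks) €460 billion: an ECB asset is shed → −€460B.
Discount-window repayment €66 billion: an ECB asset is shed → −€66B.
Government account inflow €250 billion: only the composition of liabilities changes → 0.
Net: −460 − 66 + 0 = -€526 billion.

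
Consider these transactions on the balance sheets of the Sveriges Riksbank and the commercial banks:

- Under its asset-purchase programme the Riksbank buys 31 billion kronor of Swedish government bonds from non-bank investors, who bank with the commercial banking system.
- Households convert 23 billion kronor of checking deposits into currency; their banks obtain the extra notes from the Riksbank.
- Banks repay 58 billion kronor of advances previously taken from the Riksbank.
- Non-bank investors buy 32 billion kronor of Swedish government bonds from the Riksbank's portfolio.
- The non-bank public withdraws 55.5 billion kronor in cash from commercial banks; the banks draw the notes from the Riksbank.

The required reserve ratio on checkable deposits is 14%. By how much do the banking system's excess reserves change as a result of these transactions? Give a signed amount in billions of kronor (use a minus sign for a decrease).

Asset purchase (from non-banks) 31 billion kronor: reserves +31B, deposits +31B.
Currency withdrawal 23 billion kronor: reserves −23B, deposits −23B.
Discount-window repayment 58 billion kronor: reserves −58B, deposits 0.
Asset sale (to non-banks) 32 billion kronor: reserves −32B, deposits −32B.
Currency withdrawal 55.5 billion kronor: reserves −55.5B, deposits −55.5B.
Totals: Δreserves = −137.5B, Δdeposits = −79.5B.
Δrequired reserves = 14% × −79.5B = −11.13B.
Δexcess reserves = Δreserves − Δrequired = −137.5B − (−11.13B) = -126.37 billion.

-126.37 billion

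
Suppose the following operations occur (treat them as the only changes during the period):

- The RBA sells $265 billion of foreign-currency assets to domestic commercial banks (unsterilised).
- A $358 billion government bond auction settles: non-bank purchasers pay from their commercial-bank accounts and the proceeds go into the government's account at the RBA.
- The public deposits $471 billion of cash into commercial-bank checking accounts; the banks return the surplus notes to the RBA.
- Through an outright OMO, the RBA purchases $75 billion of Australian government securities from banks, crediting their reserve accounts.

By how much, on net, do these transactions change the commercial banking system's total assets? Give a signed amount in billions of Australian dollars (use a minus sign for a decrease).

RBA balance sheet:
  Assets:      Securities +$75B, Foreign assets −$265B
  Liabilities: Bank reserves −$77B, Currency in circulation −$471B, Government deposits +$358B
Commercial banking system:
  Assets:      Reserves at CB −$77B, Securities −$75B, Foreign assets +$265B
  Liabilities: Checkable deposits +$113B
Change in total bank assets = +$113 billion.

+$113 billion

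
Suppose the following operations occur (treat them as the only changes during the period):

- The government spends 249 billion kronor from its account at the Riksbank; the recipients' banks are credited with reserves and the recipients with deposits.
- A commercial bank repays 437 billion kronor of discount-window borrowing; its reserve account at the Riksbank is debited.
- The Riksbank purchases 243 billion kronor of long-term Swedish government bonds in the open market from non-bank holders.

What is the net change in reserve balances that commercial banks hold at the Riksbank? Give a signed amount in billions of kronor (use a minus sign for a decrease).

+55 billion

Riksbank balance sheet:
  Assets:      Securities +243B, Loans to banks −437B
  Liabilities: Bank reserves +55B, Government deposits −249B
So the change in reserve balances that commercial banks hold at the Riksbank is +55 billion.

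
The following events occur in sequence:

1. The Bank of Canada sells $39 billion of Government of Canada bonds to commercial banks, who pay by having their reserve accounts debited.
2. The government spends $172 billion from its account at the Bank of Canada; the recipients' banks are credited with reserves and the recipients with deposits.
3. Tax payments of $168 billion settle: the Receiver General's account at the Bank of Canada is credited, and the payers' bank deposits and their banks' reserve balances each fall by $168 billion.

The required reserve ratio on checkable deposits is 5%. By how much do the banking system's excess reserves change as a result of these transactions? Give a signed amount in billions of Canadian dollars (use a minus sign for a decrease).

OMO sale (to banks) $39 billion: reserves −$39B, deposits 0.
Government spending $172 billion: reserves +$172B, deposits +$172B.
Government account inflow $168 billion: reserves −$168B, deposits −$168B.
Totals: Δreserves = −$35B, Δdeposits = +$4B.
Δrequired reserves = 5% × +$4B = +$0.2B.
Δexcess reserves = Δreserves − Δrequired = −$35B − (+$0.2B) = -$35.2 billion.

-$35.2 billion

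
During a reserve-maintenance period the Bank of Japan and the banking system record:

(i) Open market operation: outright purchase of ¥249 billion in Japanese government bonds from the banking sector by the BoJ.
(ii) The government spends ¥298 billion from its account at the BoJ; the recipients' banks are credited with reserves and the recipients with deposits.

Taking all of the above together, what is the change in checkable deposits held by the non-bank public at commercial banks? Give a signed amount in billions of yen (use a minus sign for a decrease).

OMO purchase (from banks) ¥249 billion: the counterparty is a bank, so public deposits are unchanged → 0.
Government spending ¥298 billion: non-bank counterparties' bank balances rise → +¥298B.
Net: 0 + 298 = +¥298 billion.

+¥298 billion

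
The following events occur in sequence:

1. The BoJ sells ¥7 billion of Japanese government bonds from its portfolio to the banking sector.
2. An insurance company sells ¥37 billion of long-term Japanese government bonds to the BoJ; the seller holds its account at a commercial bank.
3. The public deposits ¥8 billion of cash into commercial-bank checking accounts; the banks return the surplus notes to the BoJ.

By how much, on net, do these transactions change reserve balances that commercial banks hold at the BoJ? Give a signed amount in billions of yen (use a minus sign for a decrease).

OMO sale (to banks) ¥7 billion: the buying banks pay out of their reserve balances → −¥7B.
Asset purchase (from non-banks) ¥37 billion: the BoJ pays by crediting reserve accounts → +¥37B.
Currency deposit ¥8 billion: returned notes are swapped for reserve credit → +¥8B.
Net: −7 + 37 + 8 = +¥38 billion.

+¥38 billion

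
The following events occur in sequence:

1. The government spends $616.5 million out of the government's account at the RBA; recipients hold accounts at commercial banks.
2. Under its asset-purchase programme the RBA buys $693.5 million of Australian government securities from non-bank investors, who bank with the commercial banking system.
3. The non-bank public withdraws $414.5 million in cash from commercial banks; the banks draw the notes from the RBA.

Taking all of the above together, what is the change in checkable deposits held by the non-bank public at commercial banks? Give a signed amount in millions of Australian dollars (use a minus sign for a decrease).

RBA balance sheet:
  Assets:      Securities +$693.5M
  Liabilities: Bank reserves +$895.5M, Currency in circulation +$414.5M, Government deposits −$616.5M
Commercial banking system:
  Assets:      Reserves at CB +$895.5M
  Liabilities: Checkable deposits +$895.5M
So the change in checkable deposits held by the non-bank public at commercial banks is +$895.5 million.

+$895.5 million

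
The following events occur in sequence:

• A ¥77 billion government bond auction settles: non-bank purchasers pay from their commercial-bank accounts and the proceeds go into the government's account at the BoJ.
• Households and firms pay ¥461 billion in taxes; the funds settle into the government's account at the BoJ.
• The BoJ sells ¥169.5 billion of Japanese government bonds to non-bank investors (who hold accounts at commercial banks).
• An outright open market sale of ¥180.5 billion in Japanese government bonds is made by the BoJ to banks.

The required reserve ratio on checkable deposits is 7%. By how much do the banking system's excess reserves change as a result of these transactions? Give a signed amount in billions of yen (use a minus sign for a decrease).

-¥838.475 billion

Government account inflow ¥77 billion: reserves −¥77B, deposits −¥77B.
Government account inflow ¥461 billion: reserves −¥461B, deposits −¥461B.
Asset sale (to non-banks) ¥169.5 billion: reserves −¥169.5B, deposits −¥169.5B.
OMO sale (to banks) ¥180.5 billion: reserves −¥180.5B, deposits 0.
Totals: Δreserves = −¥888B, Δdeposits = −¥707.5B.
Δrequired reserves = 7% × −¥707.5B = −¥49.525B.
Δexcess reserves = Δreserves − Δrequired = −¥888B − (−¥49.525B) = -¥838.475 billion.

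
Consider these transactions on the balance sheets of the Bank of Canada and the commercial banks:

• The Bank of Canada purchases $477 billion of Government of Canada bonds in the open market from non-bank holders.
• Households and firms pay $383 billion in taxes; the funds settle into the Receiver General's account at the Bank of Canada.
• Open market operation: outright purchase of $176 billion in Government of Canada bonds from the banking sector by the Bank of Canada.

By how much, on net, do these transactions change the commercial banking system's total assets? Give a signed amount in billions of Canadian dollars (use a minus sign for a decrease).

+$94 billion

Asset purchase (from non-banks) $477 billion: bank balance sheets expand → +$477B.
Government account inflow $383 billion: bank balance sheets shrink → −$383B.
OMO purchase (from banks) $176 billion: just an asset swap on bank balance sheets → 0.
Net: 477 − 383 + 0 = +$94 billion.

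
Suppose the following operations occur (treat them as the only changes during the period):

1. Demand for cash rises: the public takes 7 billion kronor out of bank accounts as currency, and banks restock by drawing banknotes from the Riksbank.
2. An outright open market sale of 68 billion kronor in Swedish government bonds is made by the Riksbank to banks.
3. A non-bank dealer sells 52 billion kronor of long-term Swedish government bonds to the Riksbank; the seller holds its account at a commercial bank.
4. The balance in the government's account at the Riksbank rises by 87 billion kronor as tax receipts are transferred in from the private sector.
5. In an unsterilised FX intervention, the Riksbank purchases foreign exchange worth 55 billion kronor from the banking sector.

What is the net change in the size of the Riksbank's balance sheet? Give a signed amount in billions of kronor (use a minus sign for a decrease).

+39 billion

Riksbank balance sheet:
  Assets:      Securities −16B, Foreign assets +55B
  Liabilities: Bank reserves −55B, Currency in circulation +7B, Government deposits +87B
Change in total Riksbank assets = +39 billion.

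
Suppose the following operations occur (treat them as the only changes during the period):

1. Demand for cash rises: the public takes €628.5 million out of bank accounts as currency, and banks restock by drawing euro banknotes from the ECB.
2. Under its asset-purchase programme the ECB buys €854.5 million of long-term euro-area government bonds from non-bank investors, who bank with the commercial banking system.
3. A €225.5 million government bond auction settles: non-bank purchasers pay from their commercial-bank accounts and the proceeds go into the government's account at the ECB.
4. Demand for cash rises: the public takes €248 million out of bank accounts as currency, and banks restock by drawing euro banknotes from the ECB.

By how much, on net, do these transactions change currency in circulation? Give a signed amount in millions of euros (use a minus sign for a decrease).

Currency withdrawal €628.5 million: notes leave the central bank → +€628.5M.
Asset purchase (from non-banks) €854.5 million: no currency enters or leaves circulation → 0.
Government account inflow €225.5 million: no currency enters or leaves circulation → 0.
Currency withdrawal €248 million: notes leave the central bank → +€248M.
Net: 628.5 + 0 + 0 + 248 = +€876.5 million.

+€876.5 million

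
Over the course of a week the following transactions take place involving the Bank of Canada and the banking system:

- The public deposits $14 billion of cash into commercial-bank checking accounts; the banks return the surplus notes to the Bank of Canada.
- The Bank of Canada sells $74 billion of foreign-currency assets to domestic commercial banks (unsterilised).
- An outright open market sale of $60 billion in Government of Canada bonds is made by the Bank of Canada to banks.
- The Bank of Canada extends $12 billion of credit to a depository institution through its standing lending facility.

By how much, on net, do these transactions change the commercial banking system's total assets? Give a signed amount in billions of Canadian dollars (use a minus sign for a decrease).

Bank of Canada balance sheet:
  Assets:      Securities −$60B, Loans to banks +$12B, Foreign assets −$74B
  Liabilities: Bank reserves −$108B, Currency in circulation −$14B
Commercial banking system:
  Assets:      Reserves at CB −$108B, Securities +$60B, Foreign assets +$74B
  Liabilities: Checkable deposits +$14B, Borrowings from CB +$12B
Change in total bank assets = +$26 billion.

+$26 billion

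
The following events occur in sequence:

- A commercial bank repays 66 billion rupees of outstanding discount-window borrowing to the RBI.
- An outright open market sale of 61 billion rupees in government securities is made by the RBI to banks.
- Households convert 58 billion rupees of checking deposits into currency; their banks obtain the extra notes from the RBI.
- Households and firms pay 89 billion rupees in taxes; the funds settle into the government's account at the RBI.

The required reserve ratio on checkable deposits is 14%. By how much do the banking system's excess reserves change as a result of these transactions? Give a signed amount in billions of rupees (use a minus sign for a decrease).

Discount-window repayment 66 billion rupees: reserves −66B, deposits 0.
OMO sale (to banks) 61 billion rupees: reserves −61B, deposits 0.
Currency withdrawal 58 billion rupees: reserves −58B, deposits −58B.
Government account inflow 89 billion rupees: reserves −89B, deposits −89B.
Totals: Δreserves = −274B, Δdeposits = −147B.
Δrequired reserves = 14% × −147B = −20.58B.
Δexcess reserves = Δreserves − Δrequired = −274B − (−20.58B) = -253.42 billion.

-253.42 billion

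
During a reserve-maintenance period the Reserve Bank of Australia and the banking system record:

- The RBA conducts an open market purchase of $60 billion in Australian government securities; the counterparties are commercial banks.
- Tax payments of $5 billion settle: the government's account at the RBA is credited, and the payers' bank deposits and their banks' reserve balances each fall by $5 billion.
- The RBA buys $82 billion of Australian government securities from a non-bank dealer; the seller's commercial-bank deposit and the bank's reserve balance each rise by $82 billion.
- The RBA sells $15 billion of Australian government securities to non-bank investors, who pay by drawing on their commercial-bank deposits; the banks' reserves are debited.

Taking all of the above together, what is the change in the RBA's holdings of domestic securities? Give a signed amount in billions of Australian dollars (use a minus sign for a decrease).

+$127 billion

RBA balance sheet:
  Assets:      Securities +$127B
  Liabilities: Bank reserves +$122B, Government deposits +$5B
Commercial banking system:
  Assets:      Reserves at CB +$122B, Securities −$60B
  Liabilities: Checkable deposits +$62B
So the change in the RBA's holdings of domestic securities is +$127 billion.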